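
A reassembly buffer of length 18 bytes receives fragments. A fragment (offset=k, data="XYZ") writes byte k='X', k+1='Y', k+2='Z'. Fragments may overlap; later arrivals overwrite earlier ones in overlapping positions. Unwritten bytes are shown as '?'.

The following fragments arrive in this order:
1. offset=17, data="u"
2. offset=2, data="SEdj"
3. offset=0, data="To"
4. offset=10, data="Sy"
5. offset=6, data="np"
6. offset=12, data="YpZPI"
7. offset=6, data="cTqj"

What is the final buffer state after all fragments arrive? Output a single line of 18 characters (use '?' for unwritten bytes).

Answer: ToSEdjcTqjSyYpZPIu

Derivation:
Fragment 1: offset=17 data="u" -> buffer=?????????????????u
Fragment 2: offset=2 data="SEdj" -> buffer=??SEdj???????????u
Fragment 3: offset=0 data="To" -> buffer=ToSEdj???????????u
Fragment 4: offset=10 data="Sy" -> buffer=ToSEdj????Sy?????u
Fragment 5: offset=6 data="np" -> buffer=ToSEdjnp??Sy?????u
Fragment 6: offset=12 data="YpZPI" -> buffer=ToSEdjnp??SyYpZPIu
Fragment 7: offset=6 data="cTqj" -> buffer=ToSEdjcTqjSyYpZPIu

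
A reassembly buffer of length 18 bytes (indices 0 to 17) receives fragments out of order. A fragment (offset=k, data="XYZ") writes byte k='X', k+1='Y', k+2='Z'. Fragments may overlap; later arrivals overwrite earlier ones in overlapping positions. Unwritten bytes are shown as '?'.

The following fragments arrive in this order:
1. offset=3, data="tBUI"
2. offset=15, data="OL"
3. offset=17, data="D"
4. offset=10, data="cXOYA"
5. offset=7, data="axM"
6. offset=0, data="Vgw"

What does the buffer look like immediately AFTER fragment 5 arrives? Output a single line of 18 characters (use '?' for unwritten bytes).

Fragment 1: offset=3 data="tBUI" -> buffer=???tBUI???????????
Fragment 2: offset=15 data="OL" -> buffer=???tBUI????????OL?
Fragment 3: offset=17 data="D" -> buffer=???tBUI????????OLD
Fragment 4: offset=10 data="cXOYA" -> buffer=???tBUI???cXOYAOLD
Fragment 5: offset=7 data="axM" -> buffer=???tBUIaxMcXOYAOLD

Answer: ???tBUIaxMcXOYAOLD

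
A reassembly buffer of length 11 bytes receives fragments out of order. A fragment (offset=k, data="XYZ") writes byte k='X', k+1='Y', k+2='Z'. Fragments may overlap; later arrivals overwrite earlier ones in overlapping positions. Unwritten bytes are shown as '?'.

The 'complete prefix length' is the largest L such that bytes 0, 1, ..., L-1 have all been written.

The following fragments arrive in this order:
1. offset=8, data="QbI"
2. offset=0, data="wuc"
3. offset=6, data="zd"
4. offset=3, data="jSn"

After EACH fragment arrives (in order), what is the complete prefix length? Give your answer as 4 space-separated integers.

Answer: 0 3 3 11

Derivation:
Fragment 1: offset=8 data="QbI" -> buffer=????????QbI -> prefix_len=0
Fragment 2: offset=0 data="wuc" -> buffer=wuc?????QbI -> prefix_len=3
Fragment 3: offset=6 data="zd" -> buffer=wuc???zdQbI -> prefix_len=3
Fragment 4: offset=3 data="jSn" -> buffer=wucjSnzdQbI -> prefix_len=11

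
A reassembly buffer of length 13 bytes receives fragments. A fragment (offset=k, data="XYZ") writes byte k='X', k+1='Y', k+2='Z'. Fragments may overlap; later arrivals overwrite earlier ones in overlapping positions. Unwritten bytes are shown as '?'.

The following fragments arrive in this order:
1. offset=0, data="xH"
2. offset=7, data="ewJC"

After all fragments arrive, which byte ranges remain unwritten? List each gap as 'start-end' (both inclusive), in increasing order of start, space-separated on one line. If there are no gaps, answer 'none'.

Fragment 1: offset=0 len=2
Fragment 2: offset=7 len=4
Gaps: 2-6 11-12

Answer: 2-6 11-12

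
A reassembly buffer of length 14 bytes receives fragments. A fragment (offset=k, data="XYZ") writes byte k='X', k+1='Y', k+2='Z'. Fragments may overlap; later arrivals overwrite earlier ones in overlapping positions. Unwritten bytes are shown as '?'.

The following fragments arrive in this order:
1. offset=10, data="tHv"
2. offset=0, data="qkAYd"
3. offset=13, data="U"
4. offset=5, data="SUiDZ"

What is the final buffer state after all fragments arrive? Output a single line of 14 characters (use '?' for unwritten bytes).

Fragment 1: offset=10 data="tHv" -> buffer=??????????tHv?
Fragment 2: offset=0 data="qkAYd" -> buffer=qkAYd?????tHv?
Fragment 3: offset=13 data="U" -> buffer=qkAYd?????tHvU
Fragment 4: offset=5 data="SUiDZ" -> buffer=qkAYdSUiDZtHvU

Answer: qkAYdSUiDZtHvU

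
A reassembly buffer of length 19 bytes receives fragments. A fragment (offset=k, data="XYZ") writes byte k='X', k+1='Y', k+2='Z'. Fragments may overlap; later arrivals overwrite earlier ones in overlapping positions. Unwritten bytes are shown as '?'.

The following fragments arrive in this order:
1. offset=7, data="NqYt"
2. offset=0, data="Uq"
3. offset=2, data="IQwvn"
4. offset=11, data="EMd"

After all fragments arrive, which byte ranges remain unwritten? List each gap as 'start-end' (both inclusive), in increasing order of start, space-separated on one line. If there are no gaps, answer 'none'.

Fragment 1: offset=7 len=4
Fragment 2: offset=0 len=2
Fragment 3: offset=2 len=5
Fragment 4: offset=11 len=3
Gaps: 14-18

Answer: 14-18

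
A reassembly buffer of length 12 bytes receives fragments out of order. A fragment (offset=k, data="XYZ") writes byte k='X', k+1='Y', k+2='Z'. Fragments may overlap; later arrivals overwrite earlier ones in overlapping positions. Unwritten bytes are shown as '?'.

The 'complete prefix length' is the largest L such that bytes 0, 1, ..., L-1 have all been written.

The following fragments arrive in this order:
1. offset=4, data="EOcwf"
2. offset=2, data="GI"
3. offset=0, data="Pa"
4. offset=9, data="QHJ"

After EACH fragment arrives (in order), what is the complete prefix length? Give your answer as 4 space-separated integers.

Fragment 1: offset=4 data="EOcwf" -> buffer=????EOcwf??? -> prefix_len=0
Fragment 2: offset=2 data="GI" -> buffer=??GIEOcwf??? -> prefix_len=0
Fragment 3: offset=0 data="Pa" -> buffer=PaGIEOcwf??? -> prefix_len=9
Fragment 4: offset=9 data="QHJ" -> buffer=PaGIEOcwfQHJ -> prefix_len=12

Answer: 0 0 9 12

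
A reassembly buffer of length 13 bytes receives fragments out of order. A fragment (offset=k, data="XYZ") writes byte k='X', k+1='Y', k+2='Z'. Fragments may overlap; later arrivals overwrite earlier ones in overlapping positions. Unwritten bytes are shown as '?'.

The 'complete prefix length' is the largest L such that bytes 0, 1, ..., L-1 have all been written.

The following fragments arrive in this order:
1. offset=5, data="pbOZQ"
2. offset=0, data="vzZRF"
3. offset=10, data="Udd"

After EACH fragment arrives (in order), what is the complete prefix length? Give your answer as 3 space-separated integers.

Fragment 1: offset=5 data="pbOZQ" -> buffer=?????pbOZQ??? -> prefix_len=0
Fragment 2: offset=0 data="vzZRF" -> buffer=vzZRFpbOZQ??? -> prefix_len=10
Fragment 3: offset=10 data="Udd" -> buffer=vzZRFpbOZQUdd -> prefix_len=13

Answer: 0 10 13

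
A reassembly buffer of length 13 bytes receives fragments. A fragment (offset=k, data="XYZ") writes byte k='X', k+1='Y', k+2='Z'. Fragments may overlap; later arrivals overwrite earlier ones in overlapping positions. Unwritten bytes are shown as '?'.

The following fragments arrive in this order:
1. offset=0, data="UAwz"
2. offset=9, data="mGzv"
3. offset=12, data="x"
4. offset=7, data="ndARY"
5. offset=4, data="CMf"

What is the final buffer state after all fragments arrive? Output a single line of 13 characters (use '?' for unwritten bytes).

Answer: UAwzCMfndARYx

Derivation:
Fragment 1: offset=0 data="UAwz" -> buffer=UAwz?????????
Fragment 2: offset=9 data="mGzv" -> buffer=UAwz?????mGzv
Fragment 3: offset=12 data="x" -> buffer=UAwz?????mGzx
Fragment 4: offset=7 data="ndARY" -> buffer=UAwz???ndARYx
Fragment 5: offset=4 data="CMf" -> buffer=UAwzCMfndARYx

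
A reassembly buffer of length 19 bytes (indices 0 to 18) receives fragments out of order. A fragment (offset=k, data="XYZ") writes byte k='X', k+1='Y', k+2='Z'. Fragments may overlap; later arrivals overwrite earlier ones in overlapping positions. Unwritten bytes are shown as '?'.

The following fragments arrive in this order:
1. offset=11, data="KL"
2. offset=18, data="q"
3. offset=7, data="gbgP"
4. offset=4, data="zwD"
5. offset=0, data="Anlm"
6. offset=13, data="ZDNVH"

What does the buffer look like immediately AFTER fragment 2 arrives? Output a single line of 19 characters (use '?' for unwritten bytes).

Answer: ???????????KL?????q

Derivation:
Fragment 1: offset=11 data="KL" -> buffer=???????????KL??????
Fragment 2: offset=18 data="q" -> buffer=???????????KL?????q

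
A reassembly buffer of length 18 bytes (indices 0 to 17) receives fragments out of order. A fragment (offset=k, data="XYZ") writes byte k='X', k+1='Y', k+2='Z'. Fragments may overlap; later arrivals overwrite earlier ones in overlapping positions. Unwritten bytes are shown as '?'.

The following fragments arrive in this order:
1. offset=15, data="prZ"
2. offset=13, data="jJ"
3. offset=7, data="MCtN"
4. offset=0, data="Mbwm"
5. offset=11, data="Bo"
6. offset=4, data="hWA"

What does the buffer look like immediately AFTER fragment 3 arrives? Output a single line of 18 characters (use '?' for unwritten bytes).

Answer: ???????MCtN??jJprZ

Derivation:
Fragment 1: offset=15 data="prZ" -> buffer=???????????????prZ
Fragment 2: offset=13 data="jJ" -> buffer=?????????????jJprZ
Fragment 3: offset=7 data="MCtN" -> buffer=???????MCtN??jJprZ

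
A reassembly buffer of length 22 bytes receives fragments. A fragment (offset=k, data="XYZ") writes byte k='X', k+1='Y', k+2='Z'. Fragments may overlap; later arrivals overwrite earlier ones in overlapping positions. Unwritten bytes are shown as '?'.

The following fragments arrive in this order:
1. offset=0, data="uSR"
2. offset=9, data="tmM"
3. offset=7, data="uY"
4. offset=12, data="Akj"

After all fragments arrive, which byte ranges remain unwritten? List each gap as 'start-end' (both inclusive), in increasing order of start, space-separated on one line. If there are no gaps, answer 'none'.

Answer: 3-6 15-21

Derivation:
Fragment 1: offset=0 len=3
Fragment 2: offset=9 len=3
Fragment 3: offset=7 len=2
Fragment 4: offset=12 len=3
Gaps: 3-6 15-21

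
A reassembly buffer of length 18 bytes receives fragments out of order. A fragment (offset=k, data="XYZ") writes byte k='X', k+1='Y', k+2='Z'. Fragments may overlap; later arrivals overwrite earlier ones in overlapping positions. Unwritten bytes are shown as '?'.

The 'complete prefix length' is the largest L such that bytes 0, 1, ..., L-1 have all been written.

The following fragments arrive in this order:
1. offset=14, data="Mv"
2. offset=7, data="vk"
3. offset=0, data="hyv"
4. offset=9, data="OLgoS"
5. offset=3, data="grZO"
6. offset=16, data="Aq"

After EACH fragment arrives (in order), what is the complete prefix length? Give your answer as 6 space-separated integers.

Fragment 1: offset=14 data="Mv" -> buffer=??????????????Mv?? -> prefix_len=0
Fragment 2: offset=7 data="vk" -> buffer=???????vk?????Mv?? -> prefix_len=0
Fragment 3: offset=0 data="hyv" -> buffer=hyv????vk?????Mv?? -> prefix_len=3
Fragment 4: offset=9 data="OLgoS" -> buffer=hyv????vkOLgoSMv?? -> prefix_len=3
Fragment 5: offset=3 data="grZO" -> buffer=hyvgrZOvkOLgoSMv?? -> prefix_len=16
Fragment 6: offset=16 data="Aq" -> buffer=hyvgrZOvkOLgoSMvAq -> prefix_len=18

Answer: 0 0 3 3 16 18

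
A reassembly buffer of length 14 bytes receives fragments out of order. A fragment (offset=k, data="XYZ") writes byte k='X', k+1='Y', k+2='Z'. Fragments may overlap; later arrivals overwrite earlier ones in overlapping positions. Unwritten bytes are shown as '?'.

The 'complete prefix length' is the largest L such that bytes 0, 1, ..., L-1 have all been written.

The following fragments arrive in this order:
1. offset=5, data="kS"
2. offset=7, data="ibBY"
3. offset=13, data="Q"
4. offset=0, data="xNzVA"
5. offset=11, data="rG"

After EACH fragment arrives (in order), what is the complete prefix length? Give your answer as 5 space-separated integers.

Answer: 0 0 0 11 14

Derivation:
Fragment 1: offset=5 data="kS" -> buffer=?????kS??????? -> prefix_len=0
Fragment 2: offset=7 data="ibBY" -> buffer=?????kSibBY??? -> prefix_len=0
Fragment 3: offset=13 data="Q" -> buffer=?????kSibBY??Q -> prefix_len=0
Fragment 4: offset=0 data="xNzVA" -> buffer=xNzVAkSibBY??Q -> prefix_len=11
Fragment 5: offset=11 data="rG" -> buffer=xNzVAkSibBYrGQ -> prefix_len=14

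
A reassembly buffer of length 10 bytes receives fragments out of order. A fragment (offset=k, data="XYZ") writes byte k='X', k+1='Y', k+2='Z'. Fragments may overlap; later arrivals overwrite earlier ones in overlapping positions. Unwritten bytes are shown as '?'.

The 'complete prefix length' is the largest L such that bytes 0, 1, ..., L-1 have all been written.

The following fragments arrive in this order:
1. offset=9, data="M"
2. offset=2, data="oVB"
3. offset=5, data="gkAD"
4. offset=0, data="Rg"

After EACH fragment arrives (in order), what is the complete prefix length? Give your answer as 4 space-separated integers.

Fragment 1: offset=9 data="M" -> buffer=?????????M -> prefix_len=0
Fragment 2: offset=2 data="oVB" -> buffer=??oVB????M -> prefix_len=0
Fragment 3: offset=5 data="gkAD" -> buffer=??oVBgkADM -> prefix_len=0
Fragment 4: offset=0 data="Rg" -> buffer=RgoVBgkADM -> prefix_len=10

Answer: 0 0 0 10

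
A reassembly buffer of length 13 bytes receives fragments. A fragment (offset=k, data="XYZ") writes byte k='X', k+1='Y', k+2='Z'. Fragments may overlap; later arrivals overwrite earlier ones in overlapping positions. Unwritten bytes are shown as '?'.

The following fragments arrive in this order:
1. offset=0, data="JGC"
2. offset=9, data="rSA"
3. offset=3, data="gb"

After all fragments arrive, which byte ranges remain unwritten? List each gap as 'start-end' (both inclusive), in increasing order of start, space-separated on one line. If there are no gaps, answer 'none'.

Answer: 5-8 12-12

Derivation:
Fragment 1: offset=0 len=3
Fragment 2: offset=9 len=3
Fragment 3: offset=3 len=2
Gaps: 5-8 12-12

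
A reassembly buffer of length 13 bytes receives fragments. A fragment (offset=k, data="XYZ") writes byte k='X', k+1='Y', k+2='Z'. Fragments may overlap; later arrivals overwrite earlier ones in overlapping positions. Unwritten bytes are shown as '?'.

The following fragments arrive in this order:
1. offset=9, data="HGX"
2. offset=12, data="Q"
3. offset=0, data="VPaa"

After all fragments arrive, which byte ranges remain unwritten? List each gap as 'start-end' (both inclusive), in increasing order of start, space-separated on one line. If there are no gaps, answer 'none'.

Fragment 1: offset=9 len=3
Fragment 2: offset=12 len=1
Fragment 3: offset=0 len=4
Gaps: 4-8

Answer: 4-8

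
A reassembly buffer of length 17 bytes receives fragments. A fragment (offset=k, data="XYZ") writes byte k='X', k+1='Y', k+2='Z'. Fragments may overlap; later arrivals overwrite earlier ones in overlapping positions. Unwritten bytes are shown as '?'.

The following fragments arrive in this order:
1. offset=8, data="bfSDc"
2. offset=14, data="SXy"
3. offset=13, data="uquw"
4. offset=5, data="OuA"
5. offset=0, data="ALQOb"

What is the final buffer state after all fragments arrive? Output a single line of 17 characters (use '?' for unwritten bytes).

Fragment 1: offset=8 data="bfSDc" -> buffer=????????bfSDc????
Fragment 2: offset=14 data="SXy" -> buffer=????????bfSDc?SXy
Fragment 3: offset=13 data="uquw" -> buffer=????????bfSDcuquw
Fragment 4: offset=5 data="OuA" -> buffer=?????OuAbfSDcuquw
Fragment 5: offset=0 data="ALQOb" -> buffer=ALQObOuAbfSDcuquw

Answer: ALQObOuAbfSDcuquw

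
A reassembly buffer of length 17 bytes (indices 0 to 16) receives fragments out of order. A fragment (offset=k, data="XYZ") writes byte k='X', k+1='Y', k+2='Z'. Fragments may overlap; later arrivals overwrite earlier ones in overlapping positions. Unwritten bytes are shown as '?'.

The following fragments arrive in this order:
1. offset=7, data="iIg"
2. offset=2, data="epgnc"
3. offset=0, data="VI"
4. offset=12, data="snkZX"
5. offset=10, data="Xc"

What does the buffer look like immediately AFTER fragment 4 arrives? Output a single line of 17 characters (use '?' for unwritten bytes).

Answer: VIepgnciIg??snkZX

Derivation:
Fragment 1: offset=7 data="iIg" -> buffer=???????iIg???????
Fragment 2: offset=2 data="epgnc" -> buffer=??epgnciIg???????
Fragment 3: offset=0 data="VI" -> buffer=VIepgnciIg???????
Fragment 4: offset=12 data="snkZX" -> buffer=VIepgnciIg??snkZX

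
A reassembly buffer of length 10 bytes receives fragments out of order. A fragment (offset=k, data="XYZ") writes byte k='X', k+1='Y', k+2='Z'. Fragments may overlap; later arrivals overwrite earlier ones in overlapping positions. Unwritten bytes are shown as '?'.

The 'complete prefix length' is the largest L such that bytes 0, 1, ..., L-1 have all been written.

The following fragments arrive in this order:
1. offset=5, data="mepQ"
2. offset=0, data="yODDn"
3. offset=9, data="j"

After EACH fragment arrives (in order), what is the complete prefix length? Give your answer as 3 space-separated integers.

Answer: 0 9 10

Derivation:
Fragment 1: offset=5 data="mepQ" -> buffer=?????mepQ? -> prefix_len=0
Fragment 2: offset=0 data="yODDn" -> buffer=yODDnmepQ? -> prefix_len=9
Fragment 3: offset=9 data="j" -> buffer=yODDnmepQj -> prefix_len=10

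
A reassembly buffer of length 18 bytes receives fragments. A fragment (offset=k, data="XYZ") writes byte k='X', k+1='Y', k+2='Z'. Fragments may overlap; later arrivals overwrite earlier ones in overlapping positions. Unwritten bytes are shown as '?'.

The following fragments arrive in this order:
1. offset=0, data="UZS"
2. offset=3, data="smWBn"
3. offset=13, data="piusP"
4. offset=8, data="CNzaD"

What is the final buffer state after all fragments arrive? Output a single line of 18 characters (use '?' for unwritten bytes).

Answer: UZSsmWBnCNzaDpiusP

Derivation:
Fragment 1: offset=0 data="UZS" -> buffer=UZS???????????????
Fragment 2: offset=3 data="smWBn" -> buffer=UZSsmWBn??????????
Fragment 3: offset=13 data="piusP" -> buffer=UZSsmWBn?????piusP
Fragment 4: offset=8 data="CNzaD" -> buffer=UZSsmWBnCNzaDpiusP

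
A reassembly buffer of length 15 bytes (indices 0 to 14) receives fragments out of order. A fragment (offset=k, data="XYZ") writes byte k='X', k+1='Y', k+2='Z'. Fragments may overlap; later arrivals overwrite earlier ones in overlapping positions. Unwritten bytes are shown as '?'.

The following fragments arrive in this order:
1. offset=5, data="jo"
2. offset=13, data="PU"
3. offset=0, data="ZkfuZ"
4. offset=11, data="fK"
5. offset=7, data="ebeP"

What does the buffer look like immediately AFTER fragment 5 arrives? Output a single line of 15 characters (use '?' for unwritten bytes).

Answer: ZkfuZjoebePfKPU

Derivation:
Fragment 1: offset=5 data="jo" -> buffer=?????jo????????
Fragment 2: offset=13 data="PU" -> buffer=?????jo??????PU
Fragment 3: offset=0 data="ZkfuZ" -> buffer=ZkfuZjo??????PU
Fragment 4: offset=11 data="fK" -> buffer=ZkfuZjo????fKPU
Fragment 5: offset=7 data="ebeP" -> buffer=ZkfuZjoebePfKPU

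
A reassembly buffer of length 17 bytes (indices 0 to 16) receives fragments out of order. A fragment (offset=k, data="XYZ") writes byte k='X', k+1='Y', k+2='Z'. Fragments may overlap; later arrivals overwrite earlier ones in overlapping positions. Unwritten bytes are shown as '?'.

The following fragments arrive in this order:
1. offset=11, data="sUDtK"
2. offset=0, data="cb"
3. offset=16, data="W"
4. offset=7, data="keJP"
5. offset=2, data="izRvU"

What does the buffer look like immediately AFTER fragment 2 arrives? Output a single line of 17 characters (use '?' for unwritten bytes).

Fragment 1: offset=11 data="sUDtK" -> buffer=???????????sUDtK?
Fragment 2: offset=0 data="cb" -> buffer=cb?????????sUDtK?

Answer: cb?????????sUDtK?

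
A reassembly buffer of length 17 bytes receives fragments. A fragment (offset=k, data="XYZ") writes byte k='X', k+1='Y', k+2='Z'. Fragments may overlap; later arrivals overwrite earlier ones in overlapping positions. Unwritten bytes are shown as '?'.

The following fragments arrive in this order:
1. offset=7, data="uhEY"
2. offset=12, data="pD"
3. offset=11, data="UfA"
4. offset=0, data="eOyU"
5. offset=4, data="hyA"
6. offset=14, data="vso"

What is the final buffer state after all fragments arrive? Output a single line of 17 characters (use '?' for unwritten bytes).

Answer: eOyUhyAuhEYUfAvso

Derivation:
Fragment 1: offset=7 data="uhEY" -> buffer=???????uhEY??????
Fragment 2: offset=12 data="pD" -> buffer=???????uhEY?pD???
Fragment 3: offset=11 data="UfA" -> buffer=???????uhEYUfA???
Fragment 4: offset=0 data="eOyU" -> buffer=eOyU???uhEYUfA???
Fragment 5: offset=4 data="hyA" -> buffer=eOyUhyAuhEYUfA???
Fragment 6: offset=14 data="vso" -> buffer=eOyUhyAuhEYUfAvso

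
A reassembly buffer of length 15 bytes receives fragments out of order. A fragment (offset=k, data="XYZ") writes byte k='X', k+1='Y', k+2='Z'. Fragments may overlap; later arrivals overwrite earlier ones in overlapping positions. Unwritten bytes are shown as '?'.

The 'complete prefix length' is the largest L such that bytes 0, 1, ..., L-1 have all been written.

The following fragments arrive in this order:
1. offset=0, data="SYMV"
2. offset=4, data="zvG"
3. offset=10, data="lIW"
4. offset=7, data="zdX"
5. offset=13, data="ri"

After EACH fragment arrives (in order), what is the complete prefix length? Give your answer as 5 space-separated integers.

Fragment 1: offset=0 data="SYMV" -> buffer=SYMV??????????? -> prefix_len=4
Fragment 2: offset=4 data="zvG" -> buffer=SYMVzvG???????? -> prefix_len=7
Fragment 3: offset=10 data="lIW" -> buffer=SYMVzvG???lIW?? -> prefix_len=7
Fragment 4: offset=7 data="zdX" -> buffer=SYMVzvGzdXlIW?? -> prefix_len=13
Fragment 5: offset=13 data="ri" -> buffer=SYMVzvGzdXlIWri -> prefix_len=15

Answer: 4 7 7 13 15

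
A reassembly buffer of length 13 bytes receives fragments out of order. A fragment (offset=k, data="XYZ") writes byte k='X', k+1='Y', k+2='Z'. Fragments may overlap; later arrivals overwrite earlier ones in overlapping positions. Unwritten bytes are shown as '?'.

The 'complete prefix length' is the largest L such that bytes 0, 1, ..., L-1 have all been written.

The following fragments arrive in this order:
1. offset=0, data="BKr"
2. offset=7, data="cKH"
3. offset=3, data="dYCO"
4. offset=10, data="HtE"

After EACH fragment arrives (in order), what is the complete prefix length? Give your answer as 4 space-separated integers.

Answer: 3 3 10 13

Derivation:
Fragment 1: offset=0 data="BKr" -> buffer=BKr?????????? -> prefix_len=3
Fragment 2: offset=7 data="cKH" -> buffer=BKr????cKH??? -> prefix_len=3
Fragment 3: offset=3 data="dYCO" -> buffer=BKrdYCOcKH??? -> prefix_len=10
Fragment 4: offset=10 data="HtE" -> buffer=BKrdYCOcKHHtE -> prefix_len=13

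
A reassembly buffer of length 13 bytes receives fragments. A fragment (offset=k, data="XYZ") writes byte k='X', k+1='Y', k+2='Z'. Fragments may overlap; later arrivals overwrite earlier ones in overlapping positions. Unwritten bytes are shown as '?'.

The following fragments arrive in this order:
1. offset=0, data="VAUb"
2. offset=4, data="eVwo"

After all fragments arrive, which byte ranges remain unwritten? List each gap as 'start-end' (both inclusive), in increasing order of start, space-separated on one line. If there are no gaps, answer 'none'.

Fragment 1: offset=0 len=4
Fragment 2: offset=4 len=4
Gaps: 8-12

Answer: 8-12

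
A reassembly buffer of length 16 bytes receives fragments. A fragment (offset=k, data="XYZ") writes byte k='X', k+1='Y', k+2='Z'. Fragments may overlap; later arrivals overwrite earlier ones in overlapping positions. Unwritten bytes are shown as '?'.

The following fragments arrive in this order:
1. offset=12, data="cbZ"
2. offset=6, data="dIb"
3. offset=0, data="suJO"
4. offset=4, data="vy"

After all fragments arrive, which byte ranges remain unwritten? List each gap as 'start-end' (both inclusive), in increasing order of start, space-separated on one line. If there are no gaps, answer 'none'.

Answer: 9-11 15-15

Derivation:
Fragment 1: offset=12 len=3
Fragment 2: offset=6 len=3
Fragment 3: offset=0 len=4
Fragment 4: offset=4 len=2
Gaps: 9-11 15-15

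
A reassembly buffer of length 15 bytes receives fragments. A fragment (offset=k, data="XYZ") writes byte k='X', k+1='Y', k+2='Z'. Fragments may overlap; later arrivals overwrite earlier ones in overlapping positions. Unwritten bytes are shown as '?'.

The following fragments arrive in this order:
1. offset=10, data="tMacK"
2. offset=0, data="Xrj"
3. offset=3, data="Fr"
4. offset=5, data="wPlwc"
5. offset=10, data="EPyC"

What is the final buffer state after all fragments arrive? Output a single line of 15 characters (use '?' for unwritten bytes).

Fragment 1: offset=10 data="tMacK" -> buffer=??????????tMacK
Fragment 2: offset=0 data="Xrj" -> buffer=Xrj???????tMacK
Fragment 3: offset=3 data="Fr" -> buffer=XrjFr?????tMacK
Fragment 4: offset=5 data="wPlwc" -> buffer=XrjFrwPlwctMacK
Fragment 5: offset=10 data="EPyC" -> buffer=XrjFrwPlwcEPyCK

Answer: XrjFrwPlwcEPyCK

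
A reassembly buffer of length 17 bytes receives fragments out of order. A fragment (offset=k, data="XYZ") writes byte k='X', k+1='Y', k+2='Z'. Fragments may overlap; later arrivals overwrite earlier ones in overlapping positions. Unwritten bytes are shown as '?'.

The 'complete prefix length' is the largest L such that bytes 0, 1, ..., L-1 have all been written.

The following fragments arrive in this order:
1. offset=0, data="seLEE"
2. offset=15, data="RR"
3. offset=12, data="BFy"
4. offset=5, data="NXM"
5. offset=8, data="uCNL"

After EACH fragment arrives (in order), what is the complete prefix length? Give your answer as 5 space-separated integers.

Answer: 5 5 5 8 17

Derivation:
Fragment 1: offset=0 data="seLEE" -> buffer=seLEE???????????? -> prefix_len=5
Fragment 2: offset=15 data="RR" -> buffer=seLEE??????????RR -> prefix_len=5
Fragment 3: offset=12 data="BFy" -> buffer=seLEE???????BFyRR -> prefix_len=5
Fragment 4: offset=5 data="NXM" -> buffer=seLEENXM????BFyRR -> prefix_len=8
Fragment 5: offset=8 data="uCNL" -> buffer=seLEENXMuCNLBFyRR -> prefix_len=17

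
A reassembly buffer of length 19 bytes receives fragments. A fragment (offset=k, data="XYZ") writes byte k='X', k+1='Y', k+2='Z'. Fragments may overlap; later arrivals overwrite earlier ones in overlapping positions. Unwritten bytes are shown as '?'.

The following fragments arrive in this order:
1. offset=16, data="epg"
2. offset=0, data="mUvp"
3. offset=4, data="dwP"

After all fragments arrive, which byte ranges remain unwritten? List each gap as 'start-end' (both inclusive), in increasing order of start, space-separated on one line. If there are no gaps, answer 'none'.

Answer: 7-15

Derivation:
Fragment 1: offset=16 len=3
Fragment 2: offset=0 len=4
Fragment 3: offset=4 len=3
Gaps: 7-15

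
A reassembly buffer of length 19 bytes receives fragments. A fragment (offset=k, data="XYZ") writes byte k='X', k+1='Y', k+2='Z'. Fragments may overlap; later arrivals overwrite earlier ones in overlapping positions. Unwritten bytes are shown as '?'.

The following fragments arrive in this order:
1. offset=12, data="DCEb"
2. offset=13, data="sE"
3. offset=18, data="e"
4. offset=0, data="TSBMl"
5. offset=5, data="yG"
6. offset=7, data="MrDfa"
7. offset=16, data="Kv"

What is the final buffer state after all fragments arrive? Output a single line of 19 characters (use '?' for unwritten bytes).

Answer: TSBMlyGMrDfaDsEbKve

Derivation:
Fragment 1: offset=12 data="DCEb" -> buffer=????????????DCEb???
Fragment 2: offset=13 data="sE" -> buffer=????????????DsEb???
Fragment 3: offset=18 data="e" -> buffer=????????????DsEb??e
Fragment 4: offset=0 data="TSBMl" -> buffer=TSBMl???????DsEb??e
Fragment 5: offset=5 data="yG" -> buffer=TSBMlyG?????DsEb??e
Fragment 6: offset=7 data="MrDfa" -> buffer=TSBMlyGMrDfaDsEb??e
Fragment 7: offset=16 data="Kv" -> buffer=TSBMlyGMrDfaDsEbKve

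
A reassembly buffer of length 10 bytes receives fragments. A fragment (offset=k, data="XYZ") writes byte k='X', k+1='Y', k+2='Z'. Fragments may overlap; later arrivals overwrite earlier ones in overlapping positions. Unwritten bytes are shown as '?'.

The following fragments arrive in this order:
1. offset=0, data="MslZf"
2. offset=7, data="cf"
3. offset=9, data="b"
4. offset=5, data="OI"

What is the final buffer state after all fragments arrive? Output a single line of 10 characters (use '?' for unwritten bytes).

Fragment 1: offset=0 data="MslZf" -> buffer=MslZf?????
Fragment 2: offset=7 data="cf" -> buffer=MslZf??cf?
Fragment 3: offset=9 data="b" -> buffer=MslZf??cfb
Fragment 4: offset=5 data="OI" -> buffer=MslZfOIcfb

Answer: MslZfOIcfb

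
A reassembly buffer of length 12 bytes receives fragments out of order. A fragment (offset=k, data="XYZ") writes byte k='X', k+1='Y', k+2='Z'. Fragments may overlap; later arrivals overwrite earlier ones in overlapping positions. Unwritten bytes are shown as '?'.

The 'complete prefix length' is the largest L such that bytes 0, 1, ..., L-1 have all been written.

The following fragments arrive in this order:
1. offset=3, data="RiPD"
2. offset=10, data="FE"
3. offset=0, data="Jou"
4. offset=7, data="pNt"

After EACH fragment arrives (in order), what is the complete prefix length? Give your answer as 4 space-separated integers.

Answer: 0 0 7 12

Derivation:
Fragment 1: offset=3 data="RiPD" -> buffer=???RiPD????? -> prefix_len=0
Fragment 2: offset=10 data="FE" -> buffer=???RiPD???FE -> prefix_len=0
Fragment 3: offset=0 data="Jou" -> buffer=JouRiPD???FE -> prefix_len=7
Fragment 4: offset=7 data="pNt" -> buffer=JouRiPDpNtFE -> prefix_len=12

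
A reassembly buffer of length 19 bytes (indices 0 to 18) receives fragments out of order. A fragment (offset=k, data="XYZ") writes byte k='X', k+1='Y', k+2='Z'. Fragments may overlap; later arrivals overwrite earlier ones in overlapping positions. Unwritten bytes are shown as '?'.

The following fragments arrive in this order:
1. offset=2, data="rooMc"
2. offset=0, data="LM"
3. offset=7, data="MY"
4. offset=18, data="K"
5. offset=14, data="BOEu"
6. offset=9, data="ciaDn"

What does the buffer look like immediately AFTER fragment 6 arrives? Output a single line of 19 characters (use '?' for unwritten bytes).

Answer: LMrooMcMYciaDnBOEuK

Derivation:
Fragment 1: offset=2 data="rooMc" -> buffer=??rooMc????????????
Fragment 2: offset=0 data="LM" -> buffer=LMrooMc????????????
Fragment 3: offset=7 data="MY" -> buffer=LMrooMcMY??????????
Fragment 4: offset=18 data="K" -> buffer=LMrooMcMY?????????K
Fragment 5: offset=14 data="BOEu" -> buffer=LMrooMcMY?????BOEuK
Fragment 6: offset=9 data="ciaDn" -> buffer=LMrooMcMYciaDnBOEuK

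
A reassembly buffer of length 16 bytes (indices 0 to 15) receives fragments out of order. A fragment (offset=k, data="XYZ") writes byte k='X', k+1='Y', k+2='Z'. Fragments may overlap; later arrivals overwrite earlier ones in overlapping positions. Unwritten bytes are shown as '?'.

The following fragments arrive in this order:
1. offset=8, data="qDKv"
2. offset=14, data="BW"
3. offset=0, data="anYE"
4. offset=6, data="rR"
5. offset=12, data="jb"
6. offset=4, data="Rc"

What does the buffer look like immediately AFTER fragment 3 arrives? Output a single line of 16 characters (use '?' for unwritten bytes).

Answer: anYE????qDKv??BW

Derivation:
Fragment 1: offset=8 data="qDKv" -> buffer=????????qDKv????
Fragment 2: offset=14 data="BW" -> buffer=????????qDKv??BW
Fragment 3: offset=0 data="anYE" -> buffer=anYE????qDKv??BW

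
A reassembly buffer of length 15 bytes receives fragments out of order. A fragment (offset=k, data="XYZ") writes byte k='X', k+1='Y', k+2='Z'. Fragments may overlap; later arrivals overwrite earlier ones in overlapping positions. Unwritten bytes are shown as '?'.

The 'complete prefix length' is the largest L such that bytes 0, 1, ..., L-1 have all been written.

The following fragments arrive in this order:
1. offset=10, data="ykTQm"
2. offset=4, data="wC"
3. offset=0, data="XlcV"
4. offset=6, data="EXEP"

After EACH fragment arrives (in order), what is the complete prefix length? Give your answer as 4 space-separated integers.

Answer: 0 0 6 15

Derivation:
Fragment 1: offset=10 data="ykTQm" -> buffer=??????????ykTQm -> prefix_len=0
Fragment 2: offset=4 data="wC" -> buffer=????wC????ykTQm -> prefix_len=0
Fragment 3: offset=0 data="XlcV" -> buffer=XlcVwC????ykTQm -> prefix_len=6
Fragment 4: offset=6 data="EXEP" -> buffer=XlcVwCEXEPykTQm -> prefix_len=15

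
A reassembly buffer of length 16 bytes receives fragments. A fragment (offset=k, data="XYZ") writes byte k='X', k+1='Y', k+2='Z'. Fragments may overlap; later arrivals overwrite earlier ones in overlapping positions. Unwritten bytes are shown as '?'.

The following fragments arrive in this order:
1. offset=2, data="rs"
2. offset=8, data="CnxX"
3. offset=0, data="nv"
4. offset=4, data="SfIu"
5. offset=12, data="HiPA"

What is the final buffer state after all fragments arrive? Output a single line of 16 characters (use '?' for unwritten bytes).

Answer: nvrsSfIuCnxXHiPA

Derivation:
Fragment 1: offset=2 data="rs" -> buffer=??rs????????????
Fragment 2: offset=8 data="CnxX" -> buffer=??rs????CnxX????
Fragment 3: offset=0 data="nv" -> buffer=nvrs????CnxX????
Fragment 4: offset=4 data="SfIu" -> buffer=nvrsSfIuCnxX????
Fragment 5: offset=12 data="HiPA" -> buffer=nvrsSfIuCnxXHiPA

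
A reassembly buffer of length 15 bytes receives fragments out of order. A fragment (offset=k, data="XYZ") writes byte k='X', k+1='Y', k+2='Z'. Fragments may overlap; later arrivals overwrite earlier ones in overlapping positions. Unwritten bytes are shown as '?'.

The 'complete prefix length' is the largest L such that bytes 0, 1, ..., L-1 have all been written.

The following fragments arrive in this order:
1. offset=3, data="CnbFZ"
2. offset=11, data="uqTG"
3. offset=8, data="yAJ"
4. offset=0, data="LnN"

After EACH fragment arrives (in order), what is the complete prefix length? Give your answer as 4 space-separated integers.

Answer: 0 0 0 15

Derivation:
Fragment 1: offset=3 data="CnbFZ" -> buffer=???CnbFZ??????? -> prefix_len=0
Fragment 2: offset=11 data="uqTG" -> buffer=???CnbFZ???uqTG -> prefix_len=0
Fragment 3: offset=8 data="yAJ" -> buffer=???CnbFZyAJuqTG -> prefix_len=0
Fragment 4: offset=0 data="LnN" -> buffer=LnNCnbFZyAJuqTG -> prefix_len=15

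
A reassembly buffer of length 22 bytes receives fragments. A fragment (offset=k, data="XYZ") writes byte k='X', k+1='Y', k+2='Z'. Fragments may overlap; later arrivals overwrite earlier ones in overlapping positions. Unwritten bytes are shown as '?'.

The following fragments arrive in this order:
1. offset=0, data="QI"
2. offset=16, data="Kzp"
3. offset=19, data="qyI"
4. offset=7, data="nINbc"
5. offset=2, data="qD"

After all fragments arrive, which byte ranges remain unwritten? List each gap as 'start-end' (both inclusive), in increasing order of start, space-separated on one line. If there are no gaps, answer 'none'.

Fragment 1: offset=0 len=2
Fragment 2: offset=16 len=3
Fragment 3: offset=19 len=3
Fragment 4: offset=7 len=5
Fragment 5: offset=2 len=2
Gaps: 4-6 12-15

Answer: 4-6 12-15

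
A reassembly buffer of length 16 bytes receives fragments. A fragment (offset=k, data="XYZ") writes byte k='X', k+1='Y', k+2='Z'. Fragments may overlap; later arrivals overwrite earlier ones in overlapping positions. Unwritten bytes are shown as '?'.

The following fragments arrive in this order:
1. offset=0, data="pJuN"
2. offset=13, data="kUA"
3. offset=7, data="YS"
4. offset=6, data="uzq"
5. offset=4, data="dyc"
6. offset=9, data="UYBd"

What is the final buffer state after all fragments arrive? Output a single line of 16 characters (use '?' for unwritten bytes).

Fragment 1: offset=0 data="pJuN" -> buffer=pJuN????????????
Fragment 2: offset=13 data="kUA" -> buffer=pJuN?????????kUA
Fragment 3: offset=7 data="YS" -> buffer=pJuN???YS????kUA
Fragment 4: offset=6 data="uzq" -> buffer=pJuN??uzq????kUA
Fragment 5: offset=4 data="dyc" -> buffer=pJuNdyczq????kUA
Fragment 6: offset=9 data="UYBd" -> buffer=pJuNdyczqUYBdkUA

Answer: pJuNdyczqUYBdkUA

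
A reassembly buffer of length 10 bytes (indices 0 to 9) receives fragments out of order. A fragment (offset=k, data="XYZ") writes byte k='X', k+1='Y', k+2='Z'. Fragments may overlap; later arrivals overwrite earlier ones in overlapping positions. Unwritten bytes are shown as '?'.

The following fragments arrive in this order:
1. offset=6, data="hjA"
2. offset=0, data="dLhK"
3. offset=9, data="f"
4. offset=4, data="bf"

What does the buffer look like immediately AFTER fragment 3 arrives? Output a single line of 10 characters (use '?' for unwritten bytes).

Answer: dLhK??hjAf

Derivation:
Fragment 1: offset=6 data="hjA" -> buffer=??????hjA?
Fragment 2: offset=0 data="dLhK" -> buffer=dLhK??hjA?
Fragment 3: offset=9 data="f" -> buffer=dLhK??hjAf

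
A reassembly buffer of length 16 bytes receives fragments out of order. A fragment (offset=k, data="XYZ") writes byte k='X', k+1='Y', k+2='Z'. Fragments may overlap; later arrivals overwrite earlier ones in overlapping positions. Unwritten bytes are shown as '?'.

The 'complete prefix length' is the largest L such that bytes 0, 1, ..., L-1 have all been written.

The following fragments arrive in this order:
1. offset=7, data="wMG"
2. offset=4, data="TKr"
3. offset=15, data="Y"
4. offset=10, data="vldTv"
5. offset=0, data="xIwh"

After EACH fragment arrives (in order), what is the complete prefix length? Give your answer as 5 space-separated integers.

Fragment 1: offset=7 data="wMG" -> buffer=???????wMG?????? -> prefix_len=0
Fragment 2: offset=4 data="TKr" -> buffer=????TKrwMG?????? -> prefix_len=0
Fragment 3: offset=15 data="Y" -> buffer=????TKrwMG?????Y -> prefix_len=0
Fragment 4: offset=10 data="vldTv" -> buffer=????TKrwMGvldTvY -> prefix_len=0
Fragment 5: offset=0 data="xIwh" -> buffer=xIwhTKrwMGvldTvY -> prefix_len=16

Answer: 0 0 0 0 16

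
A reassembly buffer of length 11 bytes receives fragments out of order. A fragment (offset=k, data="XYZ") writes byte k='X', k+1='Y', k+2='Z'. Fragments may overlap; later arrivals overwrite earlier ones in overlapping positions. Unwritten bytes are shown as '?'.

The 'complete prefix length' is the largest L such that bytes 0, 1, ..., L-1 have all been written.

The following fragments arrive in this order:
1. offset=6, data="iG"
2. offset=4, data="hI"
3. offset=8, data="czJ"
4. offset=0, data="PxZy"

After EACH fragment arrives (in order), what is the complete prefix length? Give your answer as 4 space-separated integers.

Fragment 1: offset=6 data="iG" -> buffer=??????iG??? -> prefix_len=0
Fragment 2: offset=4 data="hI" -> buffer=????hIiG??? -> prefix_len=0
Fragment 3: offset=8 data="czJ" -> buffer=????hIiGczJ -> prefix_len=0
Fragment 4: offset=0 data="PxZy" -> buffer=PxZyhIiGczJ -> prefix_len=11

Answer: 0 0 0 11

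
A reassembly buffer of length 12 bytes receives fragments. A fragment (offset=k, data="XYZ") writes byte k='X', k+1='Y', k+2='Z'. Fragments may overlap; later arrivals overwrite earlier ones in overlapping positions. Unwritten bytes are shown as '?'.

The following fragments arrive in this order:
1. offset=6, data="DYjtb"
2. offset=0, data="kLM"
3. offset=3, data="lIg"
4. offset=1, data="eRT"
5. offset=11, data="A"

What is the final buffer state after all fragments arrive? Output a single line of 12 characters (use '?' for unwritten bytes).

Fragment 1: offset=6 data="DYjtb" -> buffer=??????DYjtb?
Fragment 2: offset=0 data="kLM" -> buffer=kLM???DYjtb?
Fragment 3: offset=3 data="lIg" -> buffer=kLMlIgDYjtb?
Fragment 4: offset=1 data="eRT" -> buffer=keRTIgDYjtb?
Fragment 5: offset=11 data="A" -> buffer=keRTIgDYjtbA

Answer: keRTIgDYjtbA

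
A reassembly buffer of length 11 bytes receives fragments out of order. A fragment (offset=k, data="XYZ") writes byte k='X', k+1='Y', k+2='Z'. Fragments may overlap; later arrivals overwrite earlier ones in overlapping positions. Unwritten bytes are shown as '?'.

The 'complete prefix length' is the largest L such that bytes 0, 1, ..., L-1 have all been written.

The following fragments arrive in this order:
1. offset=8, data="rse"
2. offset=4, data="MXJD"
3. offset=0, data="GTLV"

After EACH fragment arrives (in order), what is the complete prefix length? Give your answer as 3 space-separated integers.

Fragment 1: offset=8 data="rse" -> buffer=????????rse -> prefix_len=0
Fragment 2: offset=4 data="MXJD" -> buffer=????MXJDrse -> prefix_len=0
Fragment 3: offset=0 data="GTLV" -> buffer=GTLVMXJDrse -> prefix_len=11

Answer: 0 0 11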